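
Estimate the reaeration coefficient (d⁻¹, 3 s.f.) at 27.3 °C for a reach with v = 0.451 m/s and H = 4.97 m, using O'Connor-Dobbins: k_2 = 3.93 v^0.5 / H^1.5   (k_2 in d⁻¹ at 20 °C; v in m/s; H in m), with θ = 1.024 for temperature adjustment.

k_2 ≈ 0.283 d⁻¹

k_2(20) = 3.93 × 0.451^0.5 / 4.97^1.5 = 3.93 × 0.6716 / 11.08 = 0.2382 d⁻¹.
k_2(27.3) = 0.2382 × 1.024^(27.3−20) = 0.2382 × 1.189 = 0.2832 d⁻¹.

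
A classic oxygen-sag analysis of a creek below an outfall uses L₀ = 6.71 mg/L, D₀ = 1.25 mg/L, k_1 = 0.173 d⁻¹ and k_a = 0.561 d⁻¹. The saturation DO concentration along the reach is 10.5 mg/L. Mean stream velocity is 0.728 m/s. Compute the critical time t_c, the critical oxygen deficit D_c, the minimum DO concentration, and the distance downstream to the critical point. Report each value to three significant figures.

t_c ≈ 1.64 d; D_c ≈ 1.56 mg/L; min DO ≈ 8.94 mg/L; x_c ≈ 103 km

At the critical point dD/dt = 0, so k_1 L₀ e^(−k_1 t) = k_a D. Substituting D(t) from the Streeter–Phelps equation and solving for t gives
t_c = ln[(k_a/k_1)(1 − D₀(k_a−k_1)/(k_1 L₀))] / (k_a−k_1).
Here k_a−k_1 = 0.3880 d⁻¹ and 1 − D₀(k_a−k_1)/(k_1 L₀) = 1 − 1.25×0.3880/(0.173×6.71) = 0.5822, so
t_c = ln(3.243 × 0.5822) / 0.3880 = 0.6355 / 0.3880 = 1.638 d.
L(t_c) = L₀ e^(−k_1 t_c) = 6.71 × 0.7533 = 5.054 mg/L, and at the critical point k_a D_c = k_1 L, so D_c = (0.173/0.561) × 5.054 = 1.559 mg/L.
Minimum DO = C_s − D_c = 10.5 − 1.559 = 8.941 mg/L.
x_c = v t_c = 0.728 m/s × 1.638 d × 86400 s/d = 103000 m ≈ 103 km.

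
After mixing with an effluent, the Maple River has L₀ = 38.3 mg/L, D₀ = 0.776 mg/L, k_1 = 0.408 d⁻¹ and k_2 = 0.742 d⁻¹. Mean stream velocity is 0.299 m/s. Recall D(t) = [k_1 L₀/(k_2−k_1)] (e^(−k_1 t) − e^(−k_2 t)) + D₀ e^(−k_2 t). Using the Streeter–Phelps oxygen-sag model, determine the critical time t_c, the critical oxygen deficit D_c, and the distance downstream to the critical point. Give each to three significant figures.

At the critical point dD/dt = 0, so k_1 L₀ e^(−k_1 t) = k_2 D. Substituting D(t) from the Streeter–Phelps equation and solving for t gives
t_c = ln[(k_2/k_1)(1 − D₀(k_2−k_1)/(k_1 L₀))] / (k_2−k_1).
Here k_2−k_1 = 0.3340 d⁻¹ and 1 − D₀(k_2−k_1)/(k_1 L₀) = 1 − 0.776×0.3340/(0.408×38.3) = 0.9834, so
t_c = ln(1.819 × 0.9834) / 0.3340 = 0.5814 / 0.3340 = 1.741 d.
L(t_c) = L₀ e^(−k_1 t_c) = 38.3 × 0.4916 = 18.83 mg/L, and at the critical point k_2 D_c = k_1 L, so D_c = (0.408/0.742) × 18.83 = 10.35 mg/L.
x_c = v t_c = 0.299 m/s × 1.741 d × 86400 s/d = 44970 m ≈ 45.0 km.

t_c ≈ 1.74 d; D_c ≈ 10.4 mg/L; x_c ≈ 45.0 km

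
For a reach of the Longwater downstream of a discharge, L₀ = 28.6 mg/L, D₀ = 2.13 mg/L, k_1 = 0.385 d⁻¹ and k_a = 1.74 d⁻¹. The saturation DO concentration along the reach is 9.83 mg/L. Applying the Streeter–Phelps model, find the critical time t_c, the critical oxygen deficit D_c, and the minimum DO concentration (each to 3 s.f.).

t_c = [1/(k_a−k_1)] ln[(k_a/k_1)(1 − D₀(k_a−k_1)/(k_1 L₀))]
= [1/(1.74−0.385)] ln[(1.74/0.385)(1 − 2.13×1.355/(0.385×28.6))]
= (1/1.355) ln[4.519 × 0.7379] = 0.7380 × ln(3.335) = 0.7380 × 1.204 = 0.8889 d.
L(t_c) = L₀ e^(−k_1 t_c) = 28.6 × 0.7102 = 20.31 mg/L, and at the critical point k_a D_c = k_1 L, so D_c = (0.385/1.74) × 20.31 = 4.494 mg/L.
Minimum DO = C_s − D_c = 9.83 − 4.494 = 5.336 mg/L.

t_c ≈ 0.889 d; D_c ≈ 4.49 mg/L; min DO ≈ 5.34 mg/L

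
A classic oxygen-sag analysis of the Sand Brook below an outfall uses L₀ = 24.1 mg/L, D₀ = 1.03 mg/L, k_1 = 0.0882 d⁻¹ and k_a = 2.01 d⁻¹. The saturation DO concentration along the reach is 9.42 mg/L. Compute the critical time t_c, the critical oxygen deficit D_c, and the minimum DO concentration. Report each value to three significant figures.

t_c ≈ 0.234 d; D_c ≈ 1.04 mg/L; min DO ≈ 8.38 mg/L

t_c = [1/(k_a−k_1)] ln[(k_a/k_1)(1 − D₀(k_a−k_1)/(k_1 L₀))]
= [1/(2.01−0.0882)] ln[(2.01/0.0882)(1 − 1.03×1.922/(0.0882×24.1))]
= (1/1.922) ln[22.79 × 0.06876] = 0.5203 × ln(1.567) = 0.5203 × 0.4492 = 0.2337 d.
D_c = (k_1/k_a) L₀ e^(−k_1 t_c) = (0.0882/2.01) × 24.1 × e^(−0.0882×0.2337) = 0.04388 × 24.1 × 0.9796 = 1.036 mg/L.
Minimum DO = C_s − D_c = 9.42 − 1.036 = 8.384 mg/L.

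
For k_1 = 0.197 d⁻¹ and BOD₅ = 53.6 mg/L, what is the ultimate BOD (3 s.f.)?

BOD₅ = L₀(1 − e^(−5k_1)) ⇒ L₀ = BOD₅ / (1 − e^(−5×0.197))
= 53.6 / (1 − 0.3734) = 53.6 / 0.6266 = 85.55 mg/L.

L₀ ≈ 85.5 mg/L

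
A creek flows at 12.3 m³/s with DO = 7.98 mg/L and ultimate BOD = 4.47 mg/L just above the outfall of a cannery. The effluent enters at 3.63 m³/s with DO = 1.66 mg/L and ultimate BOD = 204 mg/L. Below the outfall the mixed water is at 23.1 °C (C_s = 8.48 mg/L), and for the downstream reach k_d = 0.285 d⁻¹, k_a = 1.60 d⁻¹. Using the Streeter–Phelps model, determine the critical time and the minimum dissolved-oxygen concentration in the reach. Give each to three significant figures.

Mixed DO = (12.3×7.98 + 3.63×1.66)/(12.3+3.63) = 104.2/15.93 = 6.540 mg/L.
Mixed L₀ = (12.3×4.47 + 3.63×204)/(15.93) = 795.5/15.93 = 49.94 mg/L.
Initial deficit D₀ = C_s − DO₀ = 8.48 − 6.540 = 1.940 mg/L.
t_c = (1/1.315) ln[(1.60/0.285)(1 − 1.940×1.315/(0.285×49.94))] = 0.7605 × ln(4.608) = 1.162 d.
D_c = (0.285/1.60) × 49.94 × e^(−0.285×1.162) = 0.1781 × 49.94 × 0.7181 = 6.388 mg/L.
Minimum DO = 8.48 − 6.388 = 2.092 mg/L.

t_c ≈ 1.16 d; minimum DO ≈ 2.09 mg/L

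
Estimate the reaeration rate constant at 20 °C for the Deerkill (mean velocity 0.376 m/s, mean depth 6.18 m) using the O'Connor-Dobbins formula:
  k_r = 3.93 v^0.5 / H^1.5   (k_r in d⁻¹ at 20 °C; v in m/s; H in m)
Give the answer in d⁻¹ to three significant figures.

k_r ≈ 0.157 d⁻¹

k_r = 3.93 × 0.376^0.5 / 6.18^1.5 = 3.93 × 0.6132 / 15.36 = 0.1569 d⁻¹.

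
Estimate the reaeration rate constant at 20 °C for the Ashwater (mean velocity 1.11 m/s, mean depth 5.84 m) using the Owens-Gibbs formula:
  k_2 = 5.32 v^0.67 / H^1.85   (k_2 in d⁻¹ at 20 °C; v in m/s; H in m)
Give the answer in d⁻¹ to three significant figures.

k_2 = 5.32 × 1.11^0.67 / 5.84^1.85 = 5.32 × 1.072 / 26.17 = 0.2180 d⁻¹.

k_2 ≈ 0.218 d⁻¹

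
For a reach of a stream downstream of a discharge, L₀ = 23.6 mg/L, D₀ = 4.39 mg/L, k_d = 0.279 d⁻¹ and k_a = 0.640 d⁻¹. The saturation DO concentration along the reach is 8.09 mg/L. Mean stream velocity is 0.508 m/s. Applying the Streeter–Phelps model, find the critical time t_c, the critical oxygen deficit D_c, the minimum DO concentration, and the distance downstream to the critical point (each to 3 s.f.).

With k_a/k_d = 2.294 and 1 − D₀(k_a−k_d)/(k_d L₀) = 0.7593,
t_c = ln(2.294 × 0.7593) / (0.640 − 0.279) = ln(1.742) / 0.3610 = 0.5549/0.3610 = 1.537 d.
D_c = (k_d/k_a) L₀ e^(−k_d t_c) = (0.279/0.640) × 23.6 × e^(−0.279×1.537) = 0.4359 × 23.6 × 0.6512 = 6.700 mg/L.
Minimum DO = C_s − D_c = 8.09 − 6.700 = 1.390 mg/L.
x_c = v t_c = 0.508 m/s × 1.537 d × 86400 s/d = 67470 m ≈ 67.5 km.

t_c ≈ 1.54 d; D_c ≈ 6.70 mg/L; min DO ≈ 1.39 mg/L; x_c ≈ 67.5 km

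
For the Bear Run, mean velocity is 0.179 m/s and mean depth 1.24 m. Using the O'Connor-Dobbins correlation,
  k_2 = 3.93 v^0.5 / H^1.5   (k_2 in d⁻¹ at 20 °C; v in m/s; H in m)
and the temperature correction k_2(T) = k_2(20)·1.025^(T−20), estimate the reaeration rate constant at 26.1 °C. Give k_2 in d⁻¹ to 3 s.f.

k_2(20) = 3.93 × 0.179^0.5 / 1.24^1.5 = 3.93 × 0.4231 / 1.381 = 1.204 d⁻¹.
k_2(26.1) = 1.204 × 1.025^(26.1−20) = 1.204 × 1.163 = 1.400 d⁻¹.

k_2 ≈ 1.40 d⁻¹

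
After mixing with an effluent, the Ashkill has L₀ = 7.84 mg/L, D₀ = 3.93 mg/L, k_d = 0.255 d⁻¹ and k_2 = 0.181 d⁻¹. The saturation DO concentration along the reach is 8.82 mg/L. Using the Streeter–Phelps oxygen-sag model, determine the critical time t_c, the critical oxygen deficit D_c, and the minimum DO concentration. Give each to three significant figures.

t_c ≈ 2.80 d; D_c ≈ 5.41 mg/L; min DO ≈ 3.41 mg/L

t_c = [1/(k_2−k_d)] ln[(k_2/k_d)(1 − D₀(k_2−k_d)/(k_d L₀))]
= [1/(0.181−0.255)] ln[(0.181/0.255)(1 − 3.93×-0.07400/(0.255×7.84))]
= (1/-0.07400) ln[0.7098 × 1.145] = -13.51 × ln(0.8131) = -13.51 × -0.2070 = 2.797 d.
D_c = (k_d/k_2) L₀ e^(−k_d t_c) = (0.255/0.181) × 7.84 × e^(−0.255×2.797) = 1.409 × 7.84 × 0.4901 = 5.413 mg/L.
Minimum DO = C_s − D_c = 8.82 − 5.413 = 3.407 mg/L.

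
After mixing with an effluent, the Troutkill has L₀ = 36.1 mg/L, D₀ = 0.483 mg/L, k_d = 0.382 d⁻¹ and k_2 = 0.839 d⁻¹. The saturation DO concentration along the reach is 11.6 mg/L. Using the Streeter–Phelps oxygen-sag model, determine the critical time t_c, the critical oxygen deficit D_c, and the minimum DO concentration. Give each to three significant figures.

t_c = [1/(k_2−k_d)] ln[(k_2/k_d)(1 − D₀(k_2−k_d)/(k_d L₀))]
= [1/(0.839−0.382)] ln[(0.839/0.382)(1 − 0.483×0.4570/(0.382×36.1))]
= (1/0.4570) ln[2.196 × 0.9840] = 2.188 × ln(2.161) = 2.188 × 0.7707 = 1.686 d.
L(t_c) = L₀ e^(−k_d t_c) = 36.1 × 0.5251 = 18.96 mg/L, and at the critical point k_2 D_c = k_d L, so D_c = (0.382/0.839) × 18.96 = 8.631 mg/L.
Minimum DO = C_s − D_c = 11.6 − 8.631 = 2.969 mg/L.

t_c ≈ 1.69 d; D_c ≈ 8.63 mg/L; min DO ≈ 2.97 mg/L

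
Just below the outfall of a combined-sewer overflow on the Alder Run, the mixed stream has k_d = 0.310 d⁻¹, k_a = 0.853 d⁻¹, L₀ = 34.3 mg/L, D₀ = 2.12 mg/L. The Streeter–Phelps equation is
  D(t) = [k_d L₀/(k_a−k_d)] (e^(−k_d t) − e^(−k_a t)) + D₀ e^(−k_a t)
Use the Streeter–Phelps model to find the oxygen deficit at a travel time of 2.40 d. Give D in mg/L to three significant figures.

D ≈ 7.05 mg/L

k_d L₀/(k_a−k_d) = 0.310×34.3/(0.853−0.310) = 10.63/0.5430 = 19.58 mg/L.
e^(−k_d t) = e^(−0.310×2.400) = 0.4752; e^(−k_a t) = e^(−0.853×2.400) = 0.1291.
D = 19.58 × (0.4752 − 0.1291) + 2.12 × 0.1291 = 6.778 + 0.2737 = 7.051 mg/L.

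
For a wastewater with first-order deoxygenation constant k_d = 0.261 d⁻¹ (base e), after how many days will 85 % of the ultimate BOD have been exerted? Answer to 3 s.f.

t ≈ 7.27 d

y/L₀ = 1 − e^(−k_d t) = 0.85 ⇒ e^(−k_d t) = 0.150
t = −ln(0.150) / 0.261 = 1.897 / 0.261 = 7.269 d.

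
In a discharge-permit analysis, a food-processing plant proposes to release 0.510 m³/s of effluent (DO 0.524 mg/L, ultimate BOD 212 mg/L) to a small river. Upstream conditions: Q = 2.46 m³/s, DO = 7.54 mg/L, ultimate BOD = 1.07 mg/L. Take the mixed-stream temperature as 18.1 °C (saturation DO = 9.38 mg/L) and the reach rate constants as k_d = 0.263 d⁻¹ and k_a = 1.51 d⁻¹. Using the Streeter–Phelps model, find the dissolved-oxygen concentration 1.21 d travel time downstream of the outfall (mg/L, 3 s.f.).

DO ≈ 4.43 mg/L

Mixed DO = (2.46×7.54 + 0.510×0.524)/(2.46+0.510) = 18.82/2.970 = 6.335 mg/L.
Mixed L₀ = (2.46×1.07 + 0.510×212)/(2.970) = 110.8/2.970 = 37.29 mg/L.
Initial deficit D₀ = C_s − DO₀ = 9.38 − 6.335 = 3.045 mg/L.
D(1.21) = [0.263×37.29/(1.51−0.263)](e^(−0.263×1.21) − e^(−1.51×1.21)) + 3.045 e^(−1.51×1.21)
= 7.865 × (0.7274 − 0.1609) + 3.045 × 0.1609 = 4.946 mg/L.
DO = 9.38 − 4.946 = 4.434 mg/L.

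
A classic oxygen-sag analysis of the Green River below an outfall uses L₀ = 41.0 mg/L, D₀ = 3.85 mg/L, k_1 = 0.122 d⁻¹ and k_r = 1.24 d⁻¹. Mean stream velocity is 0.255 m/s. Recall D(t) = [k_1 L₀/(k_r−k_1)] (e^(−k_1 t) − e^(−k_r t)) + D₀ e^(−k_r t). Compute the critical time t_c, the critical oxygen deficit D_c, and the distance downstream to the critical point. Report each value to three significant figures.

t_c = [1/(k_r−k_1)] ln[(k_r/k_1)(1 − D₀(k_r−k_1)/(k_1 L₀))]
= [1/(1.24−0.122)] ln[(1.24/0.122)(1 − 3.85×1.118/(0.122×41.0))]
= (1/1.118) ln[10.16 × 0.1395] = 0.8945 × ln(1.418) = 0.8945 × 0.3490 = 0.3122 d.
L(t_c) = L₀ e^(−k_1 t_c) = 41.0 × 0.9626 = 39.47 mg/L, and at the critical point k_r D_c = k_1 L, so D_c = (0.122/1.24) × 39.47 = 3.883 mg/L.
x_c = v t_c = 0.255 m/s × 0.3122 d × 86400 s/d = 6878 m ≈ 6.88 km.

t_c ≈ 0.312 d; D_c ≈ 3.88 mg/L; x_c ≈ 6.88 km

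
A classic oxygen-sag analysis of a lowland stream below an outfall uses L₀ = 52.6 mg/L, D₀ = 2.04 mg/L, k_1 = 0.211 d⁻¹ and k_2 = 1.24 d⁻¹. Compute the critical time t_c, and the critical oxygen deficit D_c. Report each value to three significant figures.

t_c ≈ 1.52 d; D_c ≈ 6.50 mg/L

At the critical point dD/dt = 0, so k_1 L₀ e^(−k_1 t) = k_2 D. Substituting D(t) from the Streeter–Phelps equation and solving for t gives
t_c = ln[(k_2/k_1)(1 − D₀(k_2−k_1)/(k_1 L₀))] / (k_2−k_1).
Here k_2−k_1 = 1.029 d⁻¹ and 1 − D₀(k_2−k_1)/(k_1 L₀) = 1 − 2.04×1.029/(0.211×52.6) = 0.8109, so
t_c = ln(5.877 × 0.8109) / 1.029 = 1.561 / 1.029 = 1.517 d.
D_c = (k_1/k_2) L₀ e^(−k_1 t_c) = (0.211/1.24) × 52.6 × e^(−0.211×1.517) = 0.1702 × 52.6 × 0.7260 = 6.498 mg/L.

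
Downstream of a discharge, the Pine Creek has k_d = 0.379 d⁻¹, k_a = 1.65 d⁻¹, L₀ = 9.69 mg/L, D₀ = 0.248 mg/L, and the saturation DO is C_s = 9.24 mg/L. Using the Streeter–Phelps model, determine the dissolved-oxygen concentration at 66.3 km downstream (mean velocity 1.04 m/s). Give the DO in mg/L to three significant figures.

DO ≈ 7.84 mg/L

Travel time t = x/v = 66.3 km / (1.04 m/s) = 66300 m / 1.04 m/s = 63750 s = 0.7378 d.
k_d L₀/(k_a−k_d) = 0.379×9.69/(1.65−0.379) = 3.673/1.271 = 2.889 mg/L.
e^(−k_d t) = e^(−0.379×0.7378) = 0.7561; e^(−k_a t) = e^(−1.65×0.7378) = 0.2960.
D = 2.889 × (0.7561 − 0.2960) + 0.248 × 0.2960 = 1.329 + 0.07340 = 1.403 mg/L.
DO = C_s − D = 9.24 − 1.403 = 7.837 mg/L.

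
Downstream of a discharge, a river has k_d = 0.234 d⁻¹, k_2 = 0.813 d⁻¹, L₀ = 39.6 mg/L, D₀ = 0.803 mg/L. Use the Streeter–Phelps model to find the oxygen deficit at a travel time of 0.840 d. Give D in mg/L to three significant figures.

k_d L₀/(k_2−k_d) = 0.234×39.6/(0.813−0.234) = 9.266/0.5790 = 16.00 mg/L.
e^(−k_d t) = e^(−0.234×0.8400) = 0.8216; e^(−k_2 t) = e^(−0.813×0.8400) = 0.5051.
D = 16.00 × (0.8216 − 0.5051) + 0.803 × 0.5051 = 5.064 + 0.4056 = 5.470 mg/L.

D ≈ 5.47 mg/L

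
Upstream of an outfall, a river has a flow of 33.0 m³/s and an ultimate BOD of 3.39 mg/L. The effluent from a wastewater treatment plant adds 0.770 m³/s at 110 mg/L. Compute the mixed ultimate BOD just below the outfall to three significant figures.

5.82 mg/L

Flow-weighted mixing: C = (Q_r C_r + Q_w C_w)/(Q_r + Q_w)
= (33.0×3.39 + 0.770×110)/(33.0 + 0.770) = 196.6/33.77 = 5.821 mg/L.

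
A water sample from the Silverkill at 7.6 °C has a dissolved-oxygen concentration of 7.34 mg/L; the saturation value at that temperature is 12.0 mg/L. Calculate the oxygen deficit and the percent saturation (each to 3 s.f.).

D ≈ 4.66 mg/L; 61.2 % saturation

D = C_s − C = 12.0 − 7.34 = 4.66 mg/L.
% saturation = 7.34/12.0 × 100 = 61.2 %.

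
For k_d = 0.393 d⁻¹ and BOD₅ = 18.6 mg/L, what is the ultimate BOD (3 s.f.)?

BOD₅ = L₀(1 − e^(−5k_d)) ⇒ L₀ = BOD₅ / (1 − e^(−5×0.393))
= 18.6 / (1 − 0.1402) = 18.6 / 0.8598 = 21.63 mg/L.

L₀ ≈ 21.6 mg/L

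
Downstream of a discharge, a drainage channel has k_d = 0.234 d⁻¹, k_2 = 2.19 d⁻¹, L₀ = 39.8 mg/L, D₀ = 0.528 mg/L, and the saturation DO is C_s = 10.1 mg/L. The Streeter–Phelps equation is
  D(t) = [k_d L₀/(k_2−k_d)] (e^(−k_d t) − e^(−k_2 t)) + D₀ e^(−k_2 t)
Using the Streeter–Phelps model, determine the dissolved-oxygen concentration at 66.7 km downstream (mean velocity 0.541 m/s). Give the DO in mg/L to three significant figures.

Travel time t = x/v = 66.7 km / (0.541 m/s) = 66700 m / 0.541 m/s = 123300 s = 1.427 d.
k_d L₀/(k_2−k_d) = 0.234×39.8/(2.19−0.234) = 9.313/1.956 = 4.761 mg/L.
e^(−k_d t) = e^(−0.234×1.427) = 0.7161; e^(−k_2 t) = e^(−2.19×1.427) = 0.04393.
D = 4.761 × (0.7161 − 0.04393) + 0.528 × 0.04393 = 3.201 + 0.02320 = 3.224 mg/L.
DO = C_s − D = 10.1 − 3.224 = 6.876 mg/L.

DO ≈ 6.88 mg/L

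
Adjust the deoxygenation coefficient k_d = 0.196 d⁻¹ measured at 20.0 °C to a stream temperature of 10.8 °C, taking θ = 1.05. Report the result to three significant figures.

k_d ≈ 0.125 d⁻¹

k_d(T₂) = k_d(T₁) · θ^(T₂−T₁) = 0.196 × 1.05^(10.8−20.0)
= 0.196 × 1.05^-9.20 = 0.196 × 0.6383 = 0.1251 d⁻¹.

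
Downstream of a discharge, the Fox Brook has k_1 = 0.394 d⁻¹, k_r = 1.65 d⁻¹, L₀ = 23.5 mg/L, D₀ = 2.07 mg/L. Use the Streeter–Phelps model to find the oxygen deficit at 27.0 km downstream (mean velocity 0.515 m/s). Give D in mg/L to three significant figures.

Travel time t = x/v = 27.0 km / (0.515 m/s) = 27000 m / 0.515 m/s = 52430 s = 0.6068 d.
k_1 L₀/(k_r−k_1) = 0.394×23.5/(1.65−0.394) = 9.259/1.256 = 7.372 mg/L.
e^(−k_1 t) = e^(−0.394×0.6068) = 0.7874; e^(−k_r t) = e^(−1.65×0.6068) = 0.3674.
D = 7.372 × (0.7874 − 0.3674) + 2.07 × 0.3674 = 3.096 + 0.7606 = 3.856 mg/L.

D ≈ 3.86 mg/L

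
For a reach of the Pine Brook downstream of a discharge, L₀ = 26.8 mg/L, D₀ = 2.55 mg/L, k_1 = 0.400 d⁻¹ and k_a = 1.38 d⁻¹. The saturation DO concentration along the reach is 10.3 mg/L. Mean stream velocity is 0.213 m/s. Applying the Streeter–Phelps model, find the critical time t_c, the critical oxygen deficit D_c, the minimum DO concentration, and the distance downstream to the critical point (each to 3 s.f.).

At the critical point dD/dt = 0, so k_1 L₀ e^(−k_1 t) = k_a D. Substituting D(t) from the Streeter–Phelps equation and solving for t gives
t_c = ln[(k_a/k_1)(1 − D₀(k_a−k_1)/(k_1 L₀))] / (k_a−k_1).
Here k_a−k_1 = 0.9800 d⁻¹ and 1 − D₀(k_a−k_1)/(k_1 L₀) = 1 − 2.55×0.9800/(0.400×26.8) = 0.7669, so
t_c = ln(3.450 × 0.7669) / 0.9800 = 0.9730 / 0.9800 = 0.9928 d.
L(t_c) = L₀ e^(−k_1 t_c) = 26.8 × 0.6723 = 18.02 mg/L, and at the critical point k_a D_c = k_1 L, so D_c = (0.400/1.38) × 18.02 = 5.222 mg/L.
Minimum DO = C_s − D_c = 10.3 − 5.222 = 5.078 mg/L.
x_c = v t_c = 0.213 m/s × 0.9928 d × 86400 s/d = 18270 m ≈ 18.3 km.

t_c ≈ 0.993 d; D_c ≈ 5.22 mg/L; min DO ≈ 5.08 mg/L; x_c ≈ 18.3 km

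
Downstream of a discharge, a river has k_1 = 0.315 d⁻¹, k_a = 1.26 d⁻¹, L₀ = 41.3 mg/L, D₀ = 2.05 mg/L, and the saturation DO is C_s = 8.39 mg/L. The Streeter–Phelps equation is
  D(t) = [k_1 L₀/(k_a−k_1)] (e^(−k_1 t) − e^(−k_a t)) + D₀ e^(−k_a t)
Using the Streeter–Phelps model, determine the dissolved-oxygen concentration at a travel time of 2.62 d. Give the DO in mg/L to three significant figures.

DO ≈ 2.79 mg/L

k_1 L₀/(k_a−k_1) = 0.315×41.3/(1.26−0.315) = 13.01/0.9450 = 13.77 mg/L.
e^(−k_1 t) = e^(−0.315×2.620) = 0.4381; e^(−k_a t) = e^(−1.26×2.620) = 0.03684.
D = 13.77 × (0.4381 − 0.03684) + 2.05 × 0.03684 = 5.524 + 0.07552 = 5.600 mg/L.
DO = C_s − D = 8.39 − 5.600 = 2.790 mg/L.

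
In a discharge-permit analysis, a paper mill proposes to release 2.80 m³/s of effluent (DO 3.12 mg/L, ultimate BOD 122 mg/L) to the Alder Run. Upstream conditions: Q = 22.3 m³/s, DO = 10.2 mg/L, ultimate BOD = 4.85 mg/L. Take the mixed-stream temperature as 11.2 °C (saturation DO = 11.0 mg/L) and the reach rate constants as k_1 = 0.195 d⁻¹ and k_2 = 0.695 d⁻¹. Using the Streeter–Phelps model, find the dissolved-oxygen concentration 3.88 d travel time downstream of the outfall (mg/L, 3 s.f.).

DO ≈ 8.08 mg/L

Mixed DO = (22.3×10.2 + 2.80×3.12)/(22.3+2.80) = 236.2/25.10 = 9.410 mg/L.
Mixed L₀ = (22.3×4.85 + 2.80×122)/(25.10) = 449.8/25.10 = 17.92 mg/L.
Initial deficit D₀ = C_s − DO₀ = 11.0 − 9.410 = 1.590 mg/L.
D(3.88) = [0.195×17.92/(0.695−0.195)](e^(−0.195×3.88) − e^(−0.695×3.88)) + 1.590 e^(−0.695×3.88)
= 6.988 × (0.4693 − 0.06743) + 1.590 × 0.06743 = 2.915 mg/L.
DO = 11.0 − 2.915 = 8.085 mg/L.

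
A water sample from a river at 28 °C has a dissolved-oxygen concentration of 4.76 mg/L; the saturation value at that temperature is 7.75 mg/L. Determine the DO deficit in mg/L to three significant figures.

D = C_s − C = 7.75 − 4.76 = 2.99 mg/L.

D ≈ 2.99 mg/L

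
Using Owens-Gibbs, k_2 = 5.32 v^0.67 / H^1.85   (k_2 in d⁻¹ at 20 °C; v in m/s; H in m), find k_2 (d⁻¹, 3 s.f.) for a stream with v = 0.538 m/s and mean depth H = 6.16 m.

k_2 = 5.32 × 0.538^0.67 / 6.16^1.85 = 5.32 × 0.6601 / 28.89 = 0.1216 d⁻¹.

k_2 ≈ 0.122 d⁻¹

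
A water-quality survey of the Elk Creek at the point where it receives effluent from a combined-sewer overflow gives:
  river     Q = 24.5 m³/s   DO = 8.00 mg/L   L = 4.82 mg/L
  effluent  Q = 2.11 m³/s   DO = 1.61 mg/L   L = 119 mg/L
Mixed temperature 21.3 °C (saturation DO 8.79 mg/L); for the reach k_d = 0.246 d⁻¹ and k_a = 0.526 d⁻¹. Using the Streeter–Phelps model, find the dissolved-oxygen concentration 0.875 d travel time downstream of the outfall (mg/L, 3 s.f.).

Mixed DO = (24.5×8.00 + 2.11×1.61)/(24.5+2.11) = 199.4/26.61 = 7.493 mg/L.
Mixed L₀ = (24.5×4.82 + 2.11×119)/(26.61) = 369.2/26.61 = 13.87 mg/L.
Initial deficit D₀ = C_s − DO₀ = 8.79 − 7.493 = 1.297 mg/L.
D(0.875) = [0.246×13.87/(0.526−0.246)](e^(−0.246×0.875) − e^(−0.526×0.875)) + 1.297 e^(−0.526×0.875)
= 12.19 × (0.8063 − 0.6311) + 1.297 × 0.6311 = 2.954 mg/L.
DO = 8.79 − 2.954 = 5.836 mg/L.

DO ≈ 5.84 mg/L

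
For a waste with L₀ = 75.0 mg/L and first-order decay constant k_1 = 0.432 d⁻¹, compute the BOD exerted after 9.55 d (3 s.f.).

y ≈ 73.8 mg/L

y_t = L₀(1 − e^(−k_1 t)) = 75.0 × (1 − e^(−0.432×9.55))
= 75.0 × (1 − 0.01615) = 75.0 × 0.9838 = 73.79 mg/L.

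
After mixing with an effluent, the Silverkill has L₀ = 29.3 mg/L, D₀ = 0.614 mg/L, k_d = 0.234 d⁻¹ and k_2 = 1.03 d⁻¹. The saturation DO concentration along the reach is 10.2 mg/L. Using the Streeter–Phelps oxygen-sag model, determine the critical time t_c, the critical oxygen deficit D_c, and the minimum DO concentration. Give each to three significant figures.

With k_2/k_d = 4.402 and 1 − D₀(k_2−k_d)/(k_d L₀) = 0.9287,
t_c = ln(4.402 × 0.9287) / (1.03 − 0.234) = ln(4.088) / 0.7960 = 1.408/0.7960 = 1.769 d.
L(t_c) = L₀ e^(−k_d t_c) = 29.3 × 0.6611 = 19.37 mg/L, and at the critical point k_2 D_c = k_d L, so D_c = (0.234/1.03) × 19.37 = 4.400 mg/L.
Minimum DO = C_s − D_c = 10.2 − 4.400 = 5.800 mg/L.

t_c ≈ 1.77 d; D_c ≈ 4.40 mg/L; min DO ≈ 5.80 mg/L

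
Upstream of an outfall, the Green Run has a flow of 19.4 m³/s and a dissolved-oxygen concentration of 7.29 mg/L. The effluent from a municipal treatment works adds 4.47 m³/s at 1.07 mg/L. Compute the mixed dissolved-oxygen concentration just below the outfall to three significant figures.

6.13 mg/L

Flow-weighted mixing: C = (Q_r C_r + Q_w C_w)/(Q_r + Q_w)
= (19.4×7.29 + 4.47×1.07)/(19.4 + 4.47) = 146.2/23.87 = 6.125 mg/L.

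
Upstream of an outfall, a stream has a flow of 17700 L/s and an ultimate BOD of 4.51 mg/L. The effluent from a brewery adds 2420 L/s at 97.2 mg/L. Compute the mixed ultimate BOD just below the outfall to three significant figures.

Flow-weighted mixing: C = (Q_r C_r + Q_w C_w)/(Q_r + Q_w)
= (17700×4.51 + 2420×97.2)/(17700 + 2420) = 315100/20120 = 15.66 mg/L.

15.7 mg/L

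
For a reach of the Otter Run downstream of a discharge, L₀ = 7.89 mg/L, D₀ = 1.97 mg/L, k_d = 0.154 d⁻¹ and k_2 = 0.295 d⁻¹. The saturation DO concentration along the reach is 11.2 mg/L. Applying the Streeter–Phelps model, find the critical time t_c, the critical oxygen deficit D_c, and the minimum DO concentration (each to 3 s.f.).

t_c ≈ 2.77 d; D_c ≈ 2.69 mg/L; min DO ≈ 8.51 mg/L

With k_2/k_d = 1.916 and 1 − D₀(k_2−k_d)/(k_d L₀) = 0.7714,
t_c = ln(1.916 × 0.7714) / (0.295 − 0.154) = ln(1.478) / 0.1410 = 0.3905/0.1410 = 2.769 d.
D_c = (k_d/k_2) L₀ e^(−k_d t_c) = (0.154/0.295) × 7.89 × e^(−0.154×2.769) = 0.5220 × 7.89 × 0.6528 = 2.689 mg/L.
Minimum DO = C_s − D_c = 11.2 − 2.689 = 8.511 mg/L.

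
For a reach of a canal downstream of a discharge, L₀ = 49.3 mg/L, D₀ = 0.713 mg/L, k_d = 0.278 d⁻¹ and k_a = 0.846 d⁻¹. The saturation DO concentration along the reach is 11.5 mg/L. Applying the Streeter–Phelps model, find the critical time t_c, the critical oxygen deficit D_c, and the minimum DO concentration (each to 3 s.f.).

t_c ≈ 1.91 d; D_c ≈ 9.54 mg/L; min DO ≈ 1.96 mg/L

With k_a/k_d = 3.043 and 1 − D₀(k_a−k_d)/(k_d L₀) = 0.9705,
t_c = ln(3.043 × 0.9705) / (0.846 − 0.278) = ln(2.953) / 0.5680 = 1.083/0.5680 = 1.907 d.
L(t_c) = L₀ e^(−k_d t_c) = 49.3 × 0.5886 = 29.02 mg/L, and at the critical point k_a D_c = k_d L, so D_c = (0.278/0.846) × 29.02 = 9.535 mg/L.
Minimum DO = C_s − D_c = 11.5 − 9.535 = 1.965 mg/L.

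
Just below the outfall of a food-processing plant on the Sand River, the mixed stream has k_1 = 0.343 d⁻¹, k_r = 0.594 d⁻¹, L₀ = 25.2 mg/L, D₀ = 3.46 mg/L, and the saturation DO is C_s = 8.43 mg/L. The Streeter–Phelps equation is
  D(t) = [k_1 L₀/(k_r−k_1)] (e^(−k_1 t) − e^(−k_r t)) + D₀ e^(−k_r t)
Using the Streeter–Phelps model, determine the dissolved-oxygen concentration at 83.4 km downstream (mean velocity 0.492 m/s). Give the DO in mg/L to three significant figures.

DO ≈ 0.519 mg/L

Travel time t = x/v = 83.4 km / (0.492 m/s) = 83400 m / 0.492 m/s = 169500 s = 1.962 d.
k_1 L₀/(k_r−k_1) = 0.343×25.2/(0.594−0.343) = 8.644/0.2510 = 34.44 mg/L.
e^(−k_1 t) = e^(−0.343×1.962) = 0.5102; e^(−k_r t) = e^(−0.594×1.962) = 0.3118.
D = 34.44 × (0.5102 − 0.3118) + 3.46 × 0.3118 = 6.832 + 1.079 = 7.911 mg/L.
DO = C_s − D = 8.43 − 7.911 = 0.5188 mg/L.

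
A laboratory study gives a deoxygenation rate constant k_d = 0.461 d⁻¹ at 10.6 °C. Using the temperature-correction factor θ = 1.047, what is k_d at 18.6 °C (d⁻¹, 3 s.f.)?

k_d(T₂) = k_d(T₁) · θ^(T₂−T₁) = 0.461 × 1.047^(18.6−10.6)
= 0.461 × 1.047^8.00 = 0.461 × 1.444 = 0.6657 d⁻¹.

k_d ≈ 0.666 d⁻¹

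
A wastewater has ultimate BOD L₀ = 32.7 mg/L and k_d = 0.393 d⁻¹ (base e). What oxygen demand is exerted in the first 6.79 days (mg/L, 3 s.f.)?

y ≈ 30.4 mg/L

y_t = L₀(1 − e^(−k_d t)) = 32.7 × (1 − e^(−0.393×6.79))
= 32.7 × (1 − 0.06936) = 32.7 × 0.9306 = 30.43 mg/L.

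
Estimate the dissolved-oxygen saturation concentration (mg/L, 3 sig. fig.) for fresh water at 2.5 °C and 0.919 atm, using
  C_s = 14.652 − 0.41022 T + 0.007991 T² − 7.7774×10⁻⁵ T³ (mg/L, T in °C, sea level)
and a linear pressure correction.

C_s ≈ 12.6 mg/L

At sea level: C_s = 14.652 − 0.41022×2.5 + 0.007991×2.5² − 7.7774×10⁻⁵×2.5³ = 13.68 mg/L.
Pressure correction: C_s' = 13.68 × 0.919 = 12.57 mg/L.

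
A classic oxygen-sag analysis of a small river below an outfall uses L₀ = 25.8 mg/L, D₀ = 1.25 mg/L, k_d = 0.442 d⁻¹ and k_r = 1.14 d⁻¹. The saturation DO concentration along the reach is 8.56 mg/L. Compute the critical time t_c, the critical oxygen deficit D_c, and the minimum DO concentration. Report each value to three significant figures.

t_c ≈ 1.24 d; D_c ≈ 5.77 mg/L; min DO ≈ 2.79 mg/L

At the critical point dD/dt = 0, so k_d L₀ e^(−k_d t) = k_r D. Substituting D(t) from the Streeter–Phelps equation and solving for t gives
t_c = ln[(k_r/k_d)(1 − D₀(k_r−k_d)/(k_d L₀))] / (k_r−k_d).
Here k_r−k_d = 0.6980 d⁻¹ and 1 − D₀(k_r−k_d)/(k_d L₀) = 1 − 1.25×0.6980/(0.442×25.8) = 0.9235, so
t_c = ln(2.579 × 0.9235) / 0.6980 = 0.8679 / 0.6980 = 1.243 d.
D_c = (k_d/k_r) L₀ e^(−k_d t_c) = (0.442/1.14) × 25.8 × e^(−0.442×1.243) = 0.3877 × 25.8 × 0.5772 = 5.774 mg/L.
Minimum DO = C_s − D_c = 8.56 − 5.774 = 2.786 mg/L.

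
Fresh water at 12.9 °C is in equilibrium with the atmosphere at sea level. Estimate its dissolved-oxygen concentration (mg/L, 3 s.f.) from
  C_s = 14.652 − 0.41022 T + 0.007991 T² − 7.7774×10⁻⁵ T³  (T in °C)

C_s ≈ 10.5 mg/L

C_s = 14.652 − 0.41022×12.9 + 0.007991×12.9² − 7.7774×10⁻⁵×12.9³ = 10.52 mg/L.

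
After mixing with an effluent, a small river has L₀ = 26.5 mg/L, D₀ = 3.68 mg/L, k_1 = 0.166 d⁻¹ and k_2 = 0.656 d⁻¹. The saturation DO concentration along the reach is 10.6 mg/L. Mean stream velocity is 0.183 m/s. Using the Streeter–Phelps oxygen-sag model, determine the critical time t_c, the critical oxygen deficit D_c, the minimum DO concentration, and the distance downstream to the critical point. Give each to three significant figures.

t_c ≈ 1.73 d; D_c ≈ 5.03 mg/L; min DO ≈ 5.57 mg/L; x_c ≈ 27.3 km

At the critical point dD/dt = 0, so k_1 L₀ e^(−k_1 t) = k_2 D. Substituting D(t) from the Streeter–Phelps equation and solving for t gives
t_c = ln[(k_2/k_1)(1 − D₀(k_2−k_1)/(k_1 L₀))] / (k_2−k_1).
Here k_2−k_1 = 0.4900 d⁻¹ and 1 − D₀(k_2−k_1)/(k_1 L₀) = 1 − 3.68×0.4900/(0.166×26.5) = 0.5901, so
t_c = ln(3.952 × 0.5901) / 0.4900 = 0.8467 / 0.4900 = 1.728 d.
L(t_c) = L₀ e^(−k_1 t_c) = 26.5 × 0.7506 = 19.89 mg/L, and at the critical point k_2 D_c = k_1 L, so D_c = (0.166/0.656) × 19.89 = 5.034 mg/L.
Minimum DO = C_s − D_c = 10.6 − 5.034 = 5.566 mg/L.
x_c = v t_c = 0.183 m/s × 1.728 d × 86400 s/d = 27320 m ≈ 27.3 km.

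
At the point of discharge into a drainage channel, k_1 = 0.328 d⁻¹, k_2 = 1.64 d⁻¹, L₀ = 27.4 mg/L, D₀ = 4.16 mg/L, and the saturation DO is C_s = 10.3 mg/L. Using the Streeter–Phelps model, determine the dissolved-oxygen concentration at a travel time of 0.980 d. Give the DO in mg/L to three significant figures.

DO ≈ 5.87 mg/L

k_1 L₀/(k_2−k_1) = 0.328×27.4/(1.64−0.328) = 8.987/1.312 = 6.850 mg/L.
e^(−k_1 t) = e^(−0.328×0.9800) = 0.7251; e^(−k_2 t) = e^(−1.64×0.9800) = 0.2004.
D = 6.850 × (0.7251 − 0.2004) + 4.16 × 0.2004 = 3.594 + 0.8339 = 4.428 mg/L.
DO = C_s − D = 10.3 − 4.428 = 5.872 mg/L.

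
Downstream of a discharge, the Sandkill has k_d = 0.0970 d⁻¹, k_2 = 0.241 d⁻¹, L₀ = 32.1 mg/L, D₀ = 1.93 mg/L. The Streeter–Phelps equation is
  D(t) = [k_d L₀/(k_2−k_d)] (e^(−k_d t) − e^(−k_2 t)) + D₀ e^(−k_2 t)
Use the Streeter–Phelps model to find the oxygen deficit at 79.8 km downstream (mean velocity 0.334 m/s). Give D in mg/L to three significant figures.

D ≈ 6.42 mg/L

Travel time t = x/v = 79.8 km / (0.334 m/s) = 79800 m / 0.334 m/s = 238900 s = 2.765 d.
k_d L₀/(k_2−k_d) = 0.0970×32.1/(0.241−0.0970) = 3.114/0.1440 = 21.62 mg/L.
e^(−k_d t) = e^(−0.0970×2.765) = 0.7647; e^(−k_2 t) = e^(−0.241×2.765) = 0.5135.
D = 21.62 × (0.7647 − 0.5135) + 1.93 × 0.5135 = 5.432 + 0.9911 = 6.423 mg/L.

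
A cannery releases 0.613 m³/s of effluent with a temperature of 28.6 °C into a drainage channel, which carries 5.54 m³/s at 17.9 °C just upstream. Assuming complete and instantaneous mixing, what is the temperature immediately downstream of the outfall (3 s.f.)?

Flow-weighted mixing: C = (Q_r C_r + Q_w C_w)/(Q_r + Q_w)
= (5.54×17.9 + 0.613×28.6)/(5.54 + 0.613) = 116.7/6.153 = 18.97 °C.

19.0 °C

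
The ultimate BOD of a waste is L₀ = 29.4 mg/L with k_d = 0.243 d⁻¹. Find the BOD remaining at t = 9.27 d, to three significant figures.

L_t = L₀ e^(−k_d t) = 29.4 × e^(−0.243×9.27) = 29.4 × 0.1051 = 3.091 mg/L.

L ≈ 3.09 mg/L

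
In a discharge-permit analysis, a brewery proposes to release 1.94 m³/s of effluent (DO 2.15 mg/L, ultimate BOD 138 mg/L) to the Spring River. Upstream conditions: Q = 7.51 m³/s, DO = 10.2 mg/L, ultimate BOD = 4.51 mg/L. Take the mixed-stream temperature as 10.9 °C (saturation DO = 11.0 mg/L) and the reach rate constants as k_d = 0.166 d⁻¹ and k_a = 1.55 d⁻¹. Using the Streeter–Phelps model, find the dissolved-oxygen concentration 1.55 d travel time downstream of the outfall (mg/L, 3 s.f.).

DO ≈ 8.16 mg/L

Mixed DO = (7.51×10.2 + 1.94×2.15)/(7.51+1.94) = 80.77/9.450 = 8.547 mg/L.
Mixed L₀ = (7.51×4.51 + 1.94×138)/(9.450) = 301.6/9.450 = 31.91 mg/L.
Initial deficit D₀ = C_s − DO₀ = 11.0 − 8.547 = 2.453 mg/L.
D(1.55) = [0.166×31.91/(1.55−0.166)](e^(−0.166×1.55) − e^(−1.55×1.55)) + 2.453 e^(−1.55×1.55)
= 3.828 × (0.7731 − 0.09049) + 2.453 × 0.09049 = 2.835 mg/L.
DO = 11.0 − 2.835 = 8.165 mg/L.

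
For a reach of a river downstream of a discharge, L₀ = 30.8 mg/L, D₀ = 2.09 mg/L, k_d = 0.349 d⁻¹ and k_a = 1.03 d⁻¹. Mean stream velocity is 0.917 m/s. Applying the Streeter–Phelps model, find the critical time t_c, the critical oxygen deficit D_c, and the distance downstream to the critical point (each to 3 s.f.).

t_c ≈ 1.38 d; D_c ≈ 6.45 mg/L; x_c ≈ 109 km

With k_a/k_d = 2.951 and 1 − D₀(k_a−k_d)/(k_d L₀) = 0.8676,
t_c = ln(2.951 × 0.8676) / (1.03 − 0.349) = ln(2.561) / 0.6810 = 0.9402/0.6810 = 1.381 d.
D_c = (k_d/k_a) L₀ e^(−k_d t_c) = (0.349/1.03) × 30.8 × e^(−0.349×1.381) = 0.3388 × 30.8 × 0.6176 = 6.446 mg/L.
x_c = v t_c = 0.917 m/s × 1.381 d × 86400 s/d = 109400 m ≈ 109 km.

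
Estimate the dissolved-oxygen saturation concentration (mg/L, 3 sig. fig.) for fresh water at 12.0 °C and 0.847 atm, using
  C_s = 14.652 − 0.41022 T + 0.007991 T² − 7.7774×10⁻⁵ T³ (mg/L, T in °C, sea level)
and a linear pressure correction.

At sea level: C_s = 14.652 − 0.41022×12.0 + 0.007991×12.0² − 7.7774×10⁻⁵×12.0³ = 10.75 mg/L.
Pressure correction: C_s' = 10.75 × 0.847 = 9.102 mg/L.

C_s ≈ 9.10 mg/L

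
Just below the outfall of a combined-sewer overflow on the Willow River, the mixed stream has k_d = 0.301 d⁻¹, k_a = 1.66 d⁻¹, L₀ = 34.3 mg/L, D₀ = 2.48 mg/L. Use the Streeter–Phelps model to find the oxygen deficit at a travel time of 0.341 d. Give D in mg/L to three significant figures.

k_d L₀/(k_a−k_d) = 0.301×34.3/(1.66−0.301) = 10.32/1.359 = 7.597 mg/L.
e^(−k_d t) = e^(−0.301×0.3410) = 0.9025; e^(−k_a t) = e^(−1.66×0.3410) = 0.5678.
D = 7.597 × (0.9025 − 0.5678) + 2.48 × 0.5678 = 2.543 + 1.408 = 3.951 mg/L.

D ≈ 3.95 mg/L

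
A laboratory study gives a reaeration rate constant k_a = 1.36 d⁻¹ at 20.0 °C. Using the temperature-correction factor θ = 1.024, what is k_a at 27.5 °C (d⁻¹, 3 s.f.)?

k_a(T₂) = k_a(T₁) · θ^(T₂−T₁) = 1.36 × 1.024^(27.5−20.0)
= 1.36 × 1.024^7.50 = 1.36 × 1.195 = 1.625 d⁻¹.

k_a ≈ 1.62 d⁻¹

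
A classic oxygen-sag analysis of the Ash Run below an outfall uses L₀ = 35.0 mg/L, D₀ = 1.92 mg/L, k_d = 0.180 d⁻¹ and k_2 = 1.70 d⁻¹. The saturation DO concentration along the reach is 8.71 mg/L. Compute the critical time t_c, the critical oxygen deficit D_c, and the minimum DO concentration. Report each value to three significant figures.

t_c ≈ 1.07 d; D_c ≈ 3.06 mg/L; min DO ≈ 5.65 mg/L

At the critical point dD/dt = 0, so k_d L₀ e^(−k_d t) = k_2 D. Substituting D(t) from the Streeter–Phelps equation and solving for t gives
t_c = ln[(k_2/k_d)(1 − D₀(k_2−k_d)/(k_d L₀))] / (k_2−k_d).
Here k_2−k_d = 1.520 d⁻¹ and 1 − D₀(k_2−k_d)/(k_d L₀) = 1 − 1.92×1.520/(0.180×35.0) = 0.5368, so
t_c = ln(9.444 × 0.5368) / 1.520 = 1.623 / 1.520 = 1.068 d.
D_c = (k_d/k_2) L₀ e^(−k_d t_c) = (0.180/1.70) × 35.0 × e^(−0.180×1.068) = 0.1059 × 35.0 × 0.8251 = 3.058 mg/L.
Minimum DO = C_s − D_c = 8.71 − 3.058 = 5.652 mg/L.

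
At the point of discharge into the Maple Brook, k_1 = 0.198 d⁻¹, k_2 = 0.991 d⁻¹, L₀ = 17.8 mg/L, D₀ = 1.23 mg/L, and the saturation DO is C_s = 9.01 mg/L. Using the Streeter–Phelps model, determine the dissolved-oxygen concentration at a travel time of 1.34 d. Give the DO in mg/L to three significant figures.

DO ≈ 6.45 mg/L

k_1 L₀/(k_2−k_1) = 0.198×17.8/(0.991−0.198) = 3.524/0.7930 = 4.444 mg/L.
e^(−k_1 t) = e^(−0.198×1.340) = 0.7670; e^(−k_2 t) = e^(−0.991×1.340) = 0.2650.
D = 4.444 × (0.7670 − 0.2650) + 1.23 × 0.2650 = 2.231 + 0.3260 = 2.557 mg/L.
DO = C_s − D = 9.01 − 2.557 = 6.453 mg/L.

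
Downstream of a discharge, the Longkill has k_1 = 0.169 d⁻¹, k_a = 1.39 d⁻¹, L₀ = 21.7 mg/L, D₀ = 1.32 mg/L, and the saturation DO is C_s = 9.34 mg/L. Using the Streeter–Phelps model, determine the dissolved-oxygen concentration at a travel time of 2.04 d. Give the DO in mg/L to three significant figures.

k_1 L₀/(k_a−k_1) = 0.169×21.7/(1.39−0.169) = 3.667/1.221 = 3.004 mg/L.
e^(−k_1 t) = e^(−0.169×2.040) = 0.7084; e^(−k_a t) = e^(−1.39×2.040) = 0.05868.
D = 3.004 × (0.7084 − 0.05868) + 1.32 × 0.05868 = 1.951 + 0.07746 = 2.029 mg/L.
DO = C_s − D = 9.34 − 2.029 = 7.311 mg/L.

DO ≈ 7.31 mg/L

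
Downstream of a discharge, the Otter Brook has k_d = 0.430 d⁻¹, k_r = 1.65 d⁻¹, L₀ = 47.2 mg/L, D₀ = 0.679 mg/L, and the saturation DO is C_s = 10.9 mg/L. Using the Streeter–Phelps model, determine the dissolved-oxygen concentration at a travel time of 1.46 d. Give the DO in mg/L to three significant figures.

k_d L₀/(k_r−k_d) = 0.430×47.2/(1.65−0.430) = 20.30/1.220 = 16.64 mg/L.
e^(−k_d t) = e^(−0.430×1.460) = 0.5338; e^(−k_r t) = e^(−1.65×1.460) = 0.08991.
D = 16.64 × (0.5338 − 0.08991) + 0.679 × 0.08991 = 7.384 + 0.06105 = 7.445 mg/L.
DO = C_s − D = 10.9 − 7.445 = 3.455 mg/L.

DO ≈ 3.45 mg/L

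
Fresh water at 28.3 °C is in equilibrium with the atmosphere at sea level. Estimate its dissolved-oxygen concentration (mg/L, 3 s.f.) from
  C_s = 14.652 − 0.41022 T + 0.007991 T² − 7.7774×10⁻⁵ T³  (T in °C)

C_s = 14.652 − 0.41022×28.3 + 0.007991×28.3² − 7.7774×10⁻⁵×28.3³ = 7.680 mg/L.

C_s ≈ 7.68 mg/L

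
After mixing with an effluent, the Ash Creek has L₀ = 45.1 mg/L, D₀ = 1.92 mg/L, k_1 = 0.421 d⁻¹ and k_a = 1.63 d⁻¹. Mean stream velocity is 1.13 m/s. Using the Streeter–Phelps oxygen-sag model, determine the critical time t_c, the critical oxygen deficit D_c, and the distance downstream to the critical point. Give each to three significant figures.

With k_a/k_1 = 3.872 and 1 − D₀(k_a−k_1)/(k_1 L₀) = 0.8777,
t_c = ln(3.872 × 0.8777) / (1.63 − 0.421) = ln(3.398) / 1.209 = 1.223/1.209 = 1.012 d.
L(t_c) = L₀ e^(−k_1 t_c) = 45.1 × 0.6531 = 29.46 mg/L, and at the critical point k_a D_c = k_1 L, so D_c = (0.421/1.63) × 29.46 = 7.608 mg/L.
x_c = v t_c = 1.13 m/s × 1.012 d × 86400 s/d = 98790 m ≈ 98.8 km.

t_c ≈ 1.01 d; D_c ≈ 7.61 mg/L; x_c ≈ 98.8 km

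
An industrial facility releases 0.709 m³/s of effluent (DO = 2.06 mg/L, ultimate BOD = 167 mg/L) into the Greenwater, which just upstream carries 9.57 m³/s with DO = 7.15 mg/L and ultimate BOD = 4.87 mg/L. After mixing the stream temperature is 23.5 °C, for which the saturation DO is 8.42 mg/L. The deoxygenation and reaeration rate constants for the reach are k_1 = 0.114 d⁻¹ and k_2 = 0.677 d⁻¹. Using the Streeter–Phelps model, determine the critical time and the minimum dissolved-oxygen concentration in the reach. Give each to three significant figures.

Mixed DO = (9.57×7.15 + 0.709×2.06)/(9.57+0.709) = 69.89/10.28 = 6.799 mg/L.
Mixed L₀ = (9.57×4.87 + 0.709×167)/(10.28) = 165.0/10.28 = 16.05 mg/L.
Initial deficit D₀ = C_s − DO₀ = 8.42 − 6.799 = 1.621 mg/L.
t_c = (1/0.5630) ln[(0.677/0.114)(1 − 1.621×0.5630/(0.114×16.05))] = 1.776 × ln(2.977) = 1.938 d.
D_c = (0.114/0.677) × 16.05 × e^(−0.114×1.938) = 0.1684 × 16.05 × 0.8018 = 2.167 mg/L.
Minimum DO = 8.42 − 2.167 = 6.253 mg/L.

t_c ≈ 1.94 d; minimum DO ≈ 6.25 mg/L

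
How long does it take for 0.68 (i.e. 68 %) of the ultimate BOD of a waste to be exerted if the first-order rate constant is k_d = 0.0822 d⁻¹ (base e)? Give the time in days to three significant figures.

y/L₀ = 1 − e^(−k_d t) = 0.68 ⇒ e^(−k_d t) = 0.320
t = −ln(0.320) / 0.0822 = 1.139 / 0.0822 = 13.86 d.

t ≈ 13.9 d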